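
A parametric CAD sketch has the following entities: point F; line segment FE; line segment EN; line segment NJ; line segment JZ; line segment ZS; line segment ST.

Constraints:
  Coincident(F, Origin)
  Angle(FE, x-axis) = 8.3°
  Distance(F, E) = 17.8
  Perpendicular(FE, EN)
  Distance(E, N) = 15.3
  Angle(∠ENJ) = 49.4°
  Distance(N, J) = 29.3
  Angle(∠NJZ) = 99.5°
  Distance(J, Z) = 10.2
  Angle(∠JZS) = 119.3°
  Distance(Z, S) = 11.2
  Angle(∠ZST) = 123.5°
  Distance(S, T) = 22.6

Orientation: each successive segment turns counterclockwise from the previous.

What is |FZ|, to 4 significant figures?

12.53

∠ENJ = 49.4° gives NJ at -131.1° from the x-axis; with |NJ| = 29.3, J = (-3.856, -4.370). ∠NJZ = 99.5° gives JZ at -50.60° from the x-axis; with |JZ| = 10.2, Z = (2.618, -12.25). Then |FZ| = |Z − F| = 12.53.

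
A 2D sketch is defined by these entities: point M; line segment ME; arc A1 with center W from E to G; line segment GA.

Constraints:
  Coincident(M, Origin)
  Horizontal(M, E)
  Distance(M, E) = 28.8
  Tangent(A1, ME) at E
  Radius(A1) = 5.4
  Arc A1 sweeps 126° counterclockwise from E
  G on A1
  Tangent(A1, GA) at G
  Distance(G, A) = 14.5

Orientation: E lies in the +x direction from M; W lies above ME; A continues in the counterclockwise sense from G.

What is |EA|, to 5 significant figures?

20.725

M is at the origin; ME is horizontal with |ME| = 28.8 and E on the +x side, so E = (28.800, 0.0000). Since A1 is tangent to ME there, WE ⟂ ME, so W = E + (0, 5.4) = (28.800, 5.4000). On A1, E sits at bearing -90° from W; a 126° counterclockwise sweep puts G at bearing 36°, so G = W + 5.4·(cos 36°, sin 36°) = (33.169, 8.5740). Tangency of A1 to GA means the radius WG is perpendicular to GA, so GA runs along (−sin 36°, cos 36°); with |GA| = 14.5, A = (24.646, 20.305). Then |EA| = |A − E| = 20.725.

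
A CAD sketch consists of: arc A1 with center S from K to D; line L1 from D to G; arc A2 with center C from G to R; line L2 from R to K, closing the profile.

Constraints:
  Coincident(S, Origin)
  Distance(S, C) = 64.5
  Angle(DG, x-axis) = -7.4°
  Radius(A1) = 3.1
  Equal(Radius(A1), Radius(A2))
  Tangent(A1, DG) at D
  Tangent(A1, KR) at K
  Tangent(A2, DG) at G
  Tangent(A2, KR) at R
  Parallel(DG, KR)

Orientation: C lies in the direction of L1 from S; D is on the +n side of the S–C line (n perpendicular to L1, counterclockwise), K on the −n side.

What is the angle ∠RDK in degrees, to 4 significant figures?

84.51°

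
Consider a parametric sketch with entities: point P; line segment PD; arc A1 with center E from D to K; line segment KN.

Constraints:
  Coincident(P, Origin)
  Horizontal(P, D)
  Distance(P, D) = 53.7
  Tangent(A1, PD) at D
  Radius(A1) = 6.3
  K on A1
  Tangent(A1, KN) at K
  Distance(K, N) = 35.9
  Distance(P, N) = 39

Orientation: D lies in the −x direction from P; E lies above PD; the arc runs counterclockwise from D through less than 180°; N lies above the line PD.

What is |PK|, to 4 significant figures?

48.97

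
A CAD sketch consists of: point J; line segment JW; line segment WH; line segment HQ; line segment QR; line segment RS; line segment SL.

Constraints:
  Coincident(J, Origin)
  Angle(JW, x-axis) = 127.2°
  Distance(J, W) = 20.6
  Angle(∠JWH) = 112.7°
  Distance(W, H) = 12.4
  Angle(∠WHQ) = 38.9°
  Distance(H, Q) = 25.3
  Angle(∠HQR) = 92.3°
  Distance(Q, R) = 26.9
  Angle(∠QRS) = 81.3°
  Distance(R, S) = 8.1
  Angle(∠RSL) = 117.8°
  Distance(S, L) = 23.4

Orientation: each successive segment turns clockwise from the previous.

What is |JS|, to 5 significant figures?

29.536

∠HQR = 92.3° gives QR at -168.90° from the x-axis; with |QR| = 26.9, R = (-28.762, -3.0446). ∠QRS = 81.3° gives RS at 92.400° from the x-axis; with |RS| = 8.1, S = (-29.101, 5.0483). Then |JS| = |S − J| = 29.536.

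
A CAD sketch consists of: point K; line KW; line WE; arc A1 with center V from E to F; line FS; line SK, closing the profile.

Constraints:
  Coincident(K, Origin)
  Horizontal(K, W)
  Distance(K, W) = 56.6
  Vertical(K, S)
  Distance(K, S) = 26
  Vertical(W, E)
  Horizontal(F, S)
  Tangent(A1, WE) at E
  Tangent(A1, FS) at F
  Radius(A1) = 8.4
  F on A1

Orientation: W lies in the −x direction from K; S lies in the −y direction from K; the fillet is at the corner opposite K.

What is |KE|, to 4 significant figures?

59.27

K is at the origin; KW is horizontal with |KW| = 56.6 and W on the −x side, so W = (-56.60, 0.000). KS is vertical with |KS| = 26.0 and S on the −y side, so S = (0.000, -26.00). The virtual corner opposite K is at (-56.60, -26.00). Tangency of A1 to WE means the radius VE is perpendicular to WE and since A1 is tangent to FS there, VF ⟂ FS, with radius 8.4, so the center V sits 8.4 in from both sides at V = (-48.20, -17.60). That places the tangent points at E = (-56.60, -17.60) on WE and F = (-48.20, -26.00) on FS. Then |KE| = |E − K| = 59.27.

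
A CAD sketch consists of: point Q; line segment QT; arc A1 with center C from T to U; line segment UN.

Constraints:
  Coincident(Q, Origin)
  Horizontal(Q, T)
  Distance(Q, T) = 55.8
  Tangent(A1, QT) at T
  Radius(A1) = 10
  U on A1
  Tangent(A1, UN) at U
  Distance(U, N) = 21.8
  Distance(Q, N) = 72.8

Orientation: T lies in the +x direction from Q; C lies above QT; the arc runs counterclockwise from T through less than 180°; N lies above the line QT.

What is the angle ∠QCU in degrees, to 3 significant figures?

171°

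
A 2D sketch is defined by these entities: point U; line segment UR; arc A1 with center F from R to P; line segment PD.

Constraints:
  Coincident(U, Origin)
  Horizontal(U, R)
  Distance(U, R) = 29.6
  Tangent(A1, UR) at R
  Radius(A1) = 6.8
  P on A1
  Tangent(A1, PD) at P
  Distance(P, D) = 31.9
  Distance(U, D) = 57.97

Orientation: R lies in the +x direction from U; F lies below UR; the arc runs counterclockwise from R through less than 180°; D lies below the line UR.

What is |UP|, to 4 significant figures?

27.15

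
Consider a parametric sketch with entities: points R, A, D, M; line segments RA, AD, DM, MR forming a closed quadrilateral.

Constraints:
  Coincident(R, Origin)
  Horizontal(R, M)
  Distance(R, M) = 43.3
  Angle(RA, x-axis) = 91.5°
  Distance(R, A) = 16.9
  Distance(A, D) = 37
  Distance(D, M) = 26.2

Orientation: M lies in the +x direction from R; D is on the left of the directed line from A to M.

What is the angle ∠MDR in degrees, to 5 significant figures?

71.881°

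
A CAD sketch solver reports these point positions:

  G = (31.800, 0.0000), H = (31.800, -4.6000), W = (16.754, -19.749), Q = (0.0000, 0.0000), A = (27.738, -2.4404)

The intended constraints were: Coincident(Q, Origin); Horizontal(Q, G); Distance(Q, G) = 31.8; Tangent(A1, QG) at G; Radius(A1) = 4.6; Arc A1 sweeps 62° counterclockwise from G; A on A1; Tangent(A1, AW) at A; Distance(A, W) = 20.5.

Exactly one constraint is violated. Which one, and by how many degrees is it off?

Tangent(A1, AW) at A — off by 4.40°.

Q = (0.00, 0.00) ✓; Q.y = 0.00, G.y = 0.00 ✓; |QG| = 31.80 ✓; ∠(HG, GQ) = 90.00° ✓; |HG| = 4.600 ✓; bearing(H→A) − bearing(H→G) = 62.00° ✓; |HA| = 4.600 ✓; ∠(HA, AW) = 94.40° ✗; |AW| = 20.50 ✓.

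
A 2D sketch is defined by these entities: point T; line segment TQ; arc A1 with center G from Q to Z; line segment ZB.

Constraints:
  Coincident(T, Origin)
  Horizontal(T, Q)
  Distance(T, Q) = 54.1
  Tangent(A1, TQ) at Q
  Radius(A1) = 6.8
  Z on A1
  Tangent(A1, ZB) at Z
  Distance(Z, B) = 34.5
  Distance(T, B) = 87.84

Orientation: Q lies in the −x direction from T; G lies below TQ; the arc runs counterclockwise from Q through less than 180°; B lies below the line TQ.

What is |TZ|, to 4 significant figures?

58.69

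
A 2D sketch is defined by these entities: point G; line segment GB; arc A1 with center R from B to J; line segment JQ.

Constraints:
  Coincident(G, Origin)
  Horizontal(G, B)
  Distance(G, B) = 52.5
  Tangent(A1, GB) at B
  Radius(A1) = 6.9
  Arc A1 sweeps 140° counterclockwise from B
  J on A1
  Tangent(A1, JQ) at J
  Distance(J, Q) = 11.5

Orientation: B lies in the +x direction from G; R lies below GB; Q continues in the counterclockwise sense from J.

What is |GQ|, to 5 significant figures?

60.150

G is at the origin; GB is horizontal with |GB| = 52.5 and B on the +x side, so B = (52.500, 0.0000). A1 meets GB tangentially, so RB is at right angles to GB, so R = B + (0, -6.9) = (52.500, -6.9000). On A1, B sits at bearing 90° from R; a 140° counterclockwise sweep puts J at bearing 230°, so J = R + 6.9·(cos 230°, sin 230°) = (48.065, -12.186). The tangent condition forces RJ to be normal to JQ, so JQ runs along (−sin 230°, cos 230°); with |JQ| = 11.5, Q = (56.874, -19.578). Then |GQ| = |Q − G| = 60.150.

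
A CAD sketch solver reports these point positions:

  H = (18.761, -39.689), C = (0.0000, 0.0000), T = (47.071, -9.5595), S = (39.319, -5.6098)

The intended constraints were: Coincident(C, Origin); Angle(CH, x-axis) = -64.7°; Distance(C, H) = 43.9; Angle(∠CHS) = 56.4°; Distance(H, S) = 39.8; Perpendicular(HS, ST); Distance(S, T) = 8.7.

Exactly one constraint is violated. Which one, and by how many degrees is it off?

Perpendicular(HS, ST) — off by 4.10°.

C = (0.00, 0.00) ✓; CH at -64.70° ✓; |CH| = 43.90 ✓; ∠CHS = 56.40° ✓; |HS| = 39.80 ✓; ∠(HS, ST) = 85.90° ✗; |ST| = 8.700 ✓.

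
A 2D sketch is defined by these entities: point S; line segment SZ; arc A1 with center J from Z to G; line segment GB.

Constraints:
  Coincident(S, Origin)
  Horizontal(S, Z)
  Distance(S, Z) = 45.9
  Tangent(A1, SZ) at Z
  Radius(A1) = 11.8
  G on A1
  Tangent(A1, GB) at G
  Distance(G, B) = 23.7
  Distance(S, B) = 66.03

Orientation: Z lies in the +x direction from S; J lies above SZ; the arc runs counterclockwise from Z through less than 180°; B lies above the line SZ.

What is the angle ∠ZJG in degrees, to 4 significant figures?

96.62°

Checks: |JG| = 11.80 ✓; ∠(JG, GB) = 90.00° ✓; |GB| = 23.70 ✓; |SB| = 66.03 ✓.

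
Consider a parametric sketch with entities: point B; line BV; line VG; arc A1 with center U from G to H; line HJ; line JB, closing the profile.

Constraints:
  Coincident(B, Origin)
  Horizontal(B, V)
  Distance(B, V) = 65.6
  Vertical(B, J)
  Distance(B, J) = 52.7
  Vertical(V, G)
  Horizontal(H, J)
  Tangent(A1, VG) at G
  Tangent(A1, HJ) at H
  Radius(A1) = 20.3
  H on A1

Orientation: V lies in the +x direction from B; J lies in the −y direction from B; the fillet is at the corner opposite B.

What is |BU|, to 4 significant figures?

55.69

BJ is vertical with |BJ| = 52.7 and J on the −y side, so J = (0.000, -52.70). The virtual corner opposite B is at (65.60, -52.70). A1 meets VG tangentially, so UG is at right angles to VG and A1 meets HJ tangentially, so UH is at right angles to HJ, with radius 20.3, so the center U sits 20.3 in from both sides at U = (45.30, -32.40). Then |BU| = |U − B| = 55.69.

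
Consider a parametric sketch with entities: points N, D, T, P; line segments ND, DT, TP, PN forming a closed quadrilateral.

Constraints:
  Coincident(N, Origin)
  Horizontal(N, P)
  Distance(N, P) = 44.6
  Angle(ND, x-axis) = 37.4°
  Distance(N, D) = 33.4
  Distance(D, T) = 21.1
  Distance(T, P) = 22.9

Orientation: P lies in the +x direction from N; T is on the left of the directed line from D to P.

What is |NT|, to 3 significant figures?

52.6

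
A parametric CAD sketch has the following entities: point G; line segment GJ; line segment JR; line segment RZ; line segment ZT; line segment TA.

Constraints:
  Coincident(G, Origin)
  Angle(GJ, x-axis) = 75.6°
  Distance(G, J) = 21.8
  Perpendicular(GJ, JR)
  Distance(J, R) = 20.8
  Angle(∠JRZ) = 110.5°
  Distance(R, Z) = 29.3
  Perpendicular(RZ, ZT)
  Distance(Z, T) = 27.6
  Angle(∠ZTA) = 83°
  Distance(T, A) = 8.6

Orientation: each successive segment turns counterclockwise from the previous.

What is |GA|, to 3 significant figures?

7.65

G is at the origin; GJ runs at 75.6° with length 21.8, so J = (5.42, 21.1). GJ ⟂ JR, so JR runs at 166°; with |JR| = 20.8, R = (-14.7, 26.3). ∠JRZ = 110.5° gives RZ at -125° from the x-axis; with |RZ| = 29.3, Z = (-31.5, 2.26). RZ ⟂ ZT, so ZT runs at -34.9°; with |ZT| = 27.6, T = (-8.85, -13.5). ∠ZTA = 83.0° gives TA at 62.1° from the x-axis; with |TA| = 8.6, A = (-4.83, -5.93). Then |GA| = |A − G| = 7.65.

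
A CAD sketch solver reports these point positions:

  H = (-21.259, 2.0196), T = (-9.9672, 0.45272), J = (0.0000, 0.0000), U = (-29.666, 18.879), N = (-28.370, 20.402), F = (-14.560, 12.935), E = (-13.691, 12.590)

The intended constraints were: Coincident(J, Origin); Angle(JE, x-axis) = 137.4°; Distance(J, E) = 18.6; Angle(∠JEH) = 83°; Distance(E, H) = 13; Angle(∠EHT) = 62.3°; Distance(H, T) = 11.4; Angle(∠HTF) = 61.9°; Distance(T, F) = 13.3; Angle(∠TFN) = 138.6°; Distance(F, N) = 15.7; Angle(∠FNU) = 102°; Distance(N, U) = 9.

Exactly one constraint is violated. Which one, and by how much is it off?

Distance(N, U) = 9 — off by 7.00.

J = (0.00, 0.00) ✓; JE at 137.4° ✓; |JE| = 18.60 ✓; ∠JEH = 83.00° ✓; |EH| = 13.00 ✓; ∠EHT = 62.30° ✓; |HT| = 11.40 ✓; ∠HTF = 61.90° ✓; |TF| = 13.30 ✓; ∠TFN = 138.6° ✓; |FN| = 15.70 ✓; ∠FNU = 102.0° ✓; |NU| = 2.000 ✗.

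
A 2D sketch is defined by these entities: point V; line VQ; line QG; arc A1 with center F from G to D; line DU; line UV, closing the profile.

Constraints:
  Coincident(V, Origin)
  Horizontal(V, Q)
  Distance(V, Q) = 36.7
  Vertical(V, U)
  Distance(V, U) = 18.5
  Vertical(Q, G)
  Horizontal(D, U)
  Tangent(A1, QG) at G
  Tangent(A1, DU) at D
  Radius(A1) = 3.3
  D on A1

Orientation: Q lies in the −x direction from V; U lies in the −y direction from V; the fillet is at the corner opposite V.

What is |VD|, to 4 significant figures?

38.18

V is at the origin; VQ is horizontal with |VQ| = 36.7 and Q on the −x side, so Q = (-36.70, 0.000). V and U share the same x with |VU| = 18.5 and U on the −y side, so U = (0.000, -18.50). The virtual corner opposite V is at (-36.70, -18.50). The tangent condition forces FG to be normal to QG and since A1 is tangent to DU there, FD ⟂ DU, with radius 3.3, so the center F sits 3.3 in from both sides at F = (-33.40, -15.20). That places the tangent points at G = (-36.70, -15.20) on QG and D = (-33.40, -18.50) on DU. Then |VD| = |D − V| = 38.18.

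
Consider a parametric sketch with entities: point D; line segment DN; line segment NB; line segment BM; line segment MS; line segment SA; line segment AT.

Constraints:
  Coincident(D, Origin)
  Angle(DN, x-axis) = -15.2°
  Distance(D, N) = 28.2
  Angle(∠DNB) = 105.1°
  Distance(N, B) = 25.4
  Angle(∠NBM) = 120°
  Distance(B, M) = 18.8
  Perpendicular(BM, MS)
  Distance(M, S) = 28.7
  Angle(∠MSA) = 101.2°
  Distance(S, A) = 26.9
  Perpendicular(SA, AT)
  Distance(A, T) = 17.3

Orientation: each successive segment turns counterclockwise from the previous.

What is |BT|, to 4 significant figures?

20.18

D is at the origin; DN runs at -15.2° with length 28.2, so N = (27.21, -7.394). ∠DNB = 105.1° gives NB at 59.70° from the x-axis; with |NB| = 25.4, B = (40.03, 14.54). ∠NBM = 120.0° gives BM at 119.7° from the x-axis; with |BM| = 18.8, M = (30.71, 30.87). BM is perpendicular to MS, so MS runs at -150.3°; with |MS| = 28.7, S = (5.784, 16.65). ∠MSA = 101.2° gives SA at -71.50° from the x-axis; with |SA| = 26.9, A = (14.32, -8.863). SA ⟂ AT, so AT runs at 18.50°; with |AT| = 17.3, T = (30.73, -3.373). Then |BT| = |T − B| = 20.18.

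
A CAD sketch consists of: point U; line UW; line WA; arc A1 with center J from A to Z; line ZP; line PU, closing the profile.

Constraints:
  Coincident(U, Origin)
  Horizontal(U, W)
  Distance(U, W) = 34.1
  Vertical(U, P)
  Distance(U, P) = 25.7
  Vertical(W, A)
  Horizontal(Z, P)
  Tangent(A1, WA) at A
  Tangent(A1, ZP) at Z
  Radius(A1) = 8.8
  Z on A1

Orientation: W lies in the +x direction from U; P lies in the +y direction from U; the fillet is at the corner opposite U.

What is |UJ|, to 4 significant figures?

30.43

UP is vertical with |UP| = 25.7 and P on the +y side, so P = (0.000, 25.70). The virtual corner opposite U is at (34.10, 25.70). The tangent condition forces JA to be normal to WA and since A1 is tangent to ZP there, JZ ⟂ ZP, with radius 8.8, so the center J sits 8.8 in from both sides at J = (25.30, 16.90). Then |UJ| = |J − U| = 30.43.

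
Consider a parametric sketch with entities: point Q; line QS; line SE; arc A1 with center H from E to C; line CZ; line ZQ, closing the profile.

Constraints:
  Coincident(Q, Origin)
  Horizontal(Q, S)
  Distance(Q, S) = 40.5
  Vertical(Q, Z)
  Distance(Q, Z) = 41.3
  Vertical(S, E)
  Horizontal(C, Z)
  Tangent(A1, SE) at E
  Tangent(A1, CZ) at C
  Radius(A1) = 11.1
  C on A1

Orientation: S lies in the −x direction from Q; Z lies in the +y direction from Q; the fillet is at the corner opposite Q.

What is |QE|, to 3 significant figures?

50.5

Q is at the origin; QS is horizontal with |QS| = 40.5 and S on the −x side, so S = (-40.5, 0.00). QZ is vertical with |QZ| = 41.3 and Z on the +y side, so Z = (0.00, 41.3). The virtual corner opposite Q is at (-40.5, 41.3). A1 meets SE tangentially, so HE is at right angles to SE and tangency of A1 to CZ means the radius HC is perpendicular to CZ, with radius 11.1, so the center H sits 11.1 in from both sides at H = (-29.4, 30.2). That places the tangent points at E = (-40.5, 30.2) on SE and C = (-29.4, 41.3) on CZ. Then |QE| = |E − Q| = 50.5.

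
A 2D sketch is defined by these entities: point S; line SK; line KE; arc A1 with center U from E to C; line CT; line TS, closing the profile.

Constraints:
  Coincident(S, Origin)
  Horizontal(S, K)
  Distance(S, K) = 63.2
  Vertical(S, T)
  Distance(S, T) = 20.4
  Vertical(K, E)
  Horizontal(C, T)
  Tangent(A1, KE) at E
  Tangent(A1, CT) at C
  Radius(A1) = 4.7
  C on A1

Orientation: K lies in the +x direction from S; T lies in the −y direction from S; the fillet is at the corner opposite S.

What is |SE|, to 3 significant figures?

65.1

S is at the origin; S and K share the same y with |SK| = 63.2 and K on the +x side, so K = (63.2, 0.00). ST is vertical with |ST| = 20.4 and T on the −y side, so T = (0.00, -20.4). The virtual corner opposite S is at (63.2, -20.4). Tangency of A1 to KE means the radius UE is perpendicular to KE and the tangent condition forces UC to be normal to CT, with radius 4.7, so the center U sits 4.7 in from both sides at U = (58.5, -15.7). That places the tangent points at E = (63.2, -15.7) on KE and C = (58.5, -20.4) on CT. Then |SE| = |E − S| = 65.1.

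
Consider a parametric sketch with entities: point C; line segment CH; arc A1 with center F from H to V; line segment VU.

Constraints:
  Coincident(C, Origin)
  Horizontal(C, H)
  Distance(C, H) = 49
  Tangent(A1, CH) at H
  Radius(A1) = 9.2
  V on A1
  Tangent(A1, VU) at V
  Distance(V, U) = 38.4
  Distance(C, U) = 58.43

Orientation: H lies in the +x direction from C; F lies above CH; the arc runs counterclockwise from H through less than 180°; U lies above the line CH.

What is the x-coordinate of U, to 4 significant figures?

35.59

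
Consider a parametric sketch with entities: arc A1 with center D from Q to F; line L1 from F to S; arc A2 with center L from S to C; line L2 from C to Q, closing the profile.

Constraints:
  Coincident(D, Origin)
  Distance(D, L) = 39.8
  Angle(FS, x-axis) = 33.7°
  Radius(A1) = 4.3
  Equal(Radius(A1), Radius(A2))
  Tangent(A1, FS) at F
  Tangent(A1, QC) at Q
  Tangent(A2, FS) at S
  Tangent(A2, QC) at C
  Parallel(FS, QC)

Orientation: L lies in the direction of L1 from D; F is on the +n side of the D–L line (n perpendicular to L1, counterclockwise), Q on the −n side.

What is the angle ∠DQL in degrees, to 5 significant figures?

83.834°

The slot axis is L1's direction at 33.7°, so u = (cos 33.7°, sin 33.7°) = (0.83195, 0.55484) and n = (−sin 33.7°, cos 33.7°) = (-0.55484, 0.83195). D is at the origin and L lies 39.8 along u from D, so L = 39.8·u = (33.112, 22.083). Tangency of A1 to both parallel lines with radius 4.3 puts F and Q at D ± 4.3·n: F = (-2.3858, 3.5774), Q = (2.3858, -3.5774). Then cos ∠DQL = QD·QL / (|QD||QL|), giving 83.834°.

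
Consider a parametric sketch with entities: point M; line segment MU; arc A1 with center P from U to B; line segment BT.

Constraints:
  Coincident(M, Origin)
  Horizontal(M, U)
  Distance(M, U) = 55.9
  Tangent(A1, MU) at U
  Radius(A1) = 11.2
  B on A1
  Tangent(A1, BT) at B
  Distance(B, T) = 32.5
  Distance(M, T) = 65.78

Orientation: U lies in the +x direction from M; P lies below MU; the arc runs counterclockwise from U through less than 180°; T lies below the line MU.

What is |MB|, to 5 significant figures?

46.450

Checks: ∠(PU, UM) = 90.00° ✓; |PB| = 11.20 ✓; ∠(PB, BT) = 90.00° ✓; |BT| = 32.50 ✓; |MT| = 65.78 ✓.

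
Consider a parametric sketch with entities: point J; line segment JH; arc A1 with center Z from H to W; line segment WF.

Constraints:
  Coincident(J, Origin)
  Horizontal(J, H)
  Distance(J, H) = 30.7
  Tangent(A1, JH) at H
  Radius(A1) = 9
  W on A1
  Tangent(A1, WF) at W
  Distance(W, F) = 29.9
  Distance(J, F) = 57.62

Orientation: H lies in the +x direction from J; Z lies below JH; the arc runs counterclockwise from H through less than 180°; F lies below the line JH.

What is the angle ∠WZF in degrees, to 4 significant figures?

73.25°

Checks: |ZW| = 9.000 ✓; ∠(ZW, WF) = 90.00° ✓; |WF| = 29.90 ✓; |JF| = 57.62 ✓.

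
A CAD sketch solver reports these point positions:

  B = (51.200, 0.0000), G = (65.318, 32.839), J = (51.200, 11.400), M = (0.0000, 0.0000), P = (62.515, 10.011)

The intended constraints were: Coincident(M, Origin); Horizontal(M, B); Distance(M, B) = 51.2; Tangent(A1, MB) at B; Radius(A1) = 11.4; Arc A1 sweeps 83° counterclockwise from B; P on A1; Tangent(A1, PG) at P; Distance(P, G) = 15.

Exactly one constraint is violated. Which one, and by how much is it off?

Distance(P, G) = 15 — off by 8.00.

M = (0.00, 0.00) ✓; M.y = 0.00, B.y = 0.00 ✓; |MB| = 51.20 ✓; ∠(JB, BM) = 90.00° ✓; |JB| = 11.40 ✓; bearing(J→P) − bearing(J→B) = 83.00° ✓; |JP| = 11.40 ✓; ∠(JP, PG) = 90.00° ✓; |PG| = 23.00 ✗.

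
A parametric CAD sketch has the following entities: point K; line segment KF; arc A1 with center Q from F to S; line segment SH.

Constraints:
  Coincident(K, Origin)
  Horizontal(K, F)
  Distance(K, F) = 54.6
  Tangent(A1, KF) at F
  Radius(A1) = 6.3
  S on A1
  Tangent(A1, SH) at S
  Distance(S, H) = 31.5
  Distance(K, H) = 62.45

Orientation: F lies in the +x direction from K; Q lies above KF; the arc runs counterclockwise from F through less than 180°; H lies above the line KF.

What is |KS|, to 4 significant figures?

61.10

Checks: K.y = 0.00, F.y = 0.00 ✓; |QS| = 6.300 ✓; ∠(QS, SH) = 90.00° ✓; |SH| = 31.50 ✓; |KH| = 62.45 ✓.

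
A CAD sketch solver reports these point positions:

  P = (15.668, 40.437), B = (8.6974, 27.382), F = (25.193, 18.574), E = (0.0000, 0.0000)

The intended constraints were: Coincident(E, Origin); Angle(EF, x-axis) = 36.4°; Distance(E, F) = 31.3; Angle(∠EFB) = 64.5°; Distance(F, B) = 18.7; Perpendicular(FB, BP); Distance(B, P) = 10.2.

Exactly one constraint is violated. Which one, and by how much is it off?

Distance(B, P) = 10.2 — off by 4.60.

E = (0.00, 0.00) ✓; EF at 36.40° ✓; |EF| = 31.30 ✓; ∠EFB = 64.50° ✓; |FB| = 18.70 ✓; ∠(FB, BP) = 90.00° ✓; |BP| = 14.80 ✗.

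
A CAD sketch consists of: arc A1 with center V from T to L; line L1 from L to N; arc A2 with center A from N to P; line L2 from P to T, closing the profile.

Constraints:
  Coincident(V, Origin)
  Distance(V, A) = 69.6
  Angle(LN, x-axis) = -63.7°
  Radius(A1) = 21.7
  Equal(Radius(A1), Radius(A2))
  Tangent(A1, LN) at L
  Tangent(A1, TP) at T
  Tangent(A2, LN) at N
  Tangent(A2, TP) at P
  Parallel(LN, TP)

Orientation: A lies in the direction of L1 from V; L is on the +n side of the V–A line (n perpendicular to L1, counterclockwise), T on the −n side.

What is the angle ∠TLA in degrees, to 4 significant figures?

72.68°

V is at the origin and A lies 69.6 along u from V, so A = 69.6·u = (30.84, -62.40). Tangency of A1 to both parallel lines with radius 21.7 puts L and T at V ± 21.7·n: L = (19.45, 9.615), T = (-19.45, -9.615). Then cos ∠TLA = LT·LA / (|LT||LA|), giving 72.68°.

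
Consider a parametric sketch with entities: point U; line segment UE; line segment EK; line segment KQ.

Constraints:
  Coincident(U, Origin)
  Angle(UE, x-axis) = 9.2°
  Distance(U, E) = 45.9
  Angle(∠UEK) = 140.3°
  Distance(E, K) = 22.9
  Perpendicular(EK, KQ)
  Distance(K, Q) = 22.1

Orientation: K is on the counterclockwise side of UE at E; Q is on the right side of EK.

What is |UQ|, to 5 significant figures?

77.672

∠UEK = 140.3°, so EK runs at 9.2° + (180° − 140.3°) = 48.900° from the x-axis; with |EK| = 22.9, K = E + 22.9·(cos 48.900°, sin 48.900°) = (60.363, 24.595). EK is perpendicular to KQ; with |KQ| = 22.1 on the right of EK, Q = K + 22.1·(0.75356, -0.65738) = (77.017, 10.067). Then |UQ| = |Q − U| = 77.672.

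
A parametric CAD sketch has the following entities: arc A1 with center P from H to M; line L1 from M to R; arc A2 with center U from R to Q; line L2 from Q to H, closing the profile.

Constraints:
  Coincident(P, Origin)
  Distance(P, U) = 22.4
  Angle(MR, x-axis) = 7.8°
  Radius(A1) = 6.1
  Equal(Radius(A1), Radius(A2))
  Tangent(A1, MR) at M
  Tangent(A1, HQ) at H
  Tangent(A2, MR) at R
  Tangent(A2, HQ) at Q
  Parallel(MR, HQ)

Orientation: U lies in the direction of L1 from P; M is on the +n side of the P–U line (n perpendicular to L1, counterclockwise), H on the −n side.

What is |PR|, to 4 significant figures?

23.22

The slot axis is L1's direction at 7.8°, so u = (cos 7.8°, sin 7.8°) = (0.9907, 0.1357) and n = (−sin 7.8°, cos 7.8°) = (-0.1357, 0.9907). P is at the origin and U lies 22.4 along u from P, so U = 22.4·u = (22.19, 3.040). Tangency of A1 to both parallel lines with radius 6.1 puts M and H at P ± 6.1·n: M = (-0.8279, 6.044), H = (0.8279, -6.044). Equal radii place R and Q the same way about U: R = U + 6.1·n = (21.36, 9.084), Q = U − 6.1·n = (23.02, -3.004). Then |PR| = |R − P| = 23.22.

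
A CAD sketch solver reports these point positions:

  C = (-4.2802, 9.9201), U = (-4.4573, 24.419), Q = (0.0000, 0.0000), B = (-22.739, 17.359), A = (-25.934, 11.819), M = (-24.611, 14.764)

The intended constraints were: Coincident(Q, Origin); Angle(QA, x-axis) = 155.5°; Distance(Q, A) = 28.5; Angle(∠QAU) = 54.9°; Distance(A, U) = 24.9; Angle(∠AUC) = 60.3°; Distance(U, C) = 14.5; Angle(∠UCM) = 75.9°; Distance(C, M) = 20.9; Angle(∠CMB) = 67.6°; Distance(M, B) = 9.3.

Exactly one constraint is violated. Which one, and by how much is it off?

Distance(M, B) = 9.3 — off by 6.10.

Q = (0.00, 0.00) ✓; QA at 155.5° ✓; |QA| = 28.50 ✓; ∠QAU = 54.90° ✓; |AU| = 24.90 ✓; ∠AUC = 60.30° ✓; |UC| = 14.50 ✓; ∠UCM = 75.90° ✓; |CM| = 20.90 ✓; ∠CMB = 67.59° ✓; |MB| = 3.200 ✗.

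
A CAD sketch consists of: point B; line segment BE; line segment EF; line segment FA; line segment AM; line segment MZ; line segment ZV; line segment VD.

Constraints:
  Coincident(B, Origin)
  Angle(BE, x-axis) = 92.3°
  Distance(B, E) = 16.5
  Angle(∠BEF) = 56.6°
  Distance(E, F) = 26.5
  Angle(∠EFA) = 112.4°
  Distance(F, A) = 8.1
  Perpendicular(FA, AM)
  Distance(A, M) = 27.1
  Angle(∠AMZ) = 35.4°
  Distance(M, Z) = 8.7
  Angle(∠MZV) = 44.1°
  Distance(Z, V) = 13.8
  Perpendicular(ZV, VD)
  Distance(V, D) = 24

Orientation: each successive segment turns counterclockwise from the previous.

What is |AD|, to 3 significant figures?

46.3

B is at the origin; BE runs at 92.3° with length 16.5, so E = (-0.662, 16.5). ∠BEF = 56.6° gives EF at -144° from the x-axis; with |EF| = 26.5, F = (-22.2, 1.02). ∠EFA = 112.4° gives FA at -76.7° from the x-axis; with |FA| = 8.1, A = (-20.3, -6.86). FA ⟂ AM, so AM runs at 13.3°; with |AM| = 27.1, M = (6.05, -0.626). ∠AMZ = 35.4° gives MZ at 158° from the x-axis; with |MZ| = 8.7, Z = (-2.01, 2.65). ∠MZV = 44.1° gives ZV at -66.2° from the x-axis; with |ZV| = 13.8, V = (3.56, -9.98). ZV ⟂ VD, so VD runs at 23.8°; with |VD| = 24.0, D = (25.5, -0.294). Then |AD| = |D − A| = 46.3.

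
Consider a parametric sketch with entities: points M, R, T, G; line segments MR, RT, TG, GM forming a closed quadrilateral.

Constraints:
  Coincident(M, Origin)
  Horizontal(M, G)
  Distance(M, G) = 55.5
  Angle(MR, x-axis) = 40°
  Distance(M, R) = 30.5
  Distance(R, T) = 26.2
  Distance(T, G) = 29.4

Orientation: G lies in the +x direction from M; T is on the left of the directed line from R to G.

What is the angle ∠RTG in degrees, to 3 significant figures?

85.0°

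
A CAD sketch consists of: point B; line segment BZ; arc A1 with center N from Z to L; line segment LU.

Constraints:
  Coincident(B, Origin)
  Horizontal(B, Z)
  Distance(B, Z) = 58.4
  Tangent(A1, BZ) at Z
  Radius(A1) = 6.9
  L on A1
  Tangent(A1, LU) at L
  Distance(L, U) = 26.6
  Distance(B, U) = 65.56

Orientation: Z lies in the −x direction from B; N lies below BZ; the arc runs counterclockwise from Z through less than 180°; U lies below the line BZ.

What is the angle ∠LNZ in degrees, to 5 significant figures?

109.78°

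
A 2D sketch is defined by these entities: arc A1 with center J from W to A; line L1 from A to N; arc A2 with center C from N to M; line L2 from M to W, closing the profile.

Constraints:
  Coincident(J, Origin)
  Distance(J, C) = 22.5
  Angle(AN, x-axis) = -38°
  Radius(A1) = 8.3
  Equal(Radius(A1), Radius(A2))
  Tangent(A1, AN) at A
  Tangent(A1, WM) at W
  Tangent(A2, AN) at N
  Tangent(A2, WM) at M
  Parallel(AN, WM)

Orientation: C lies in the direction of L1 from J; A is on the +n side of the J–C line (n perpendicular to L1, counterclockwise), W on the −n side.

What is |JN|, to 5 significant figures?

23.982

The slot axis is L1's direction at -38.0°, so u = (cos -38.0°, sin -38.0°) = (0.78801, -0.61566) and n = (−sin -38.0°, cos -38.0°) = (0.61566, 0.78801). J is at the origin and C lies 22.5 along u from J, so C = 22.5·u = (17.730, -13.852). Tangency of A1 to both parallel lines with radius 8.3 puts A and W at J ± 8.3·n: A = (5.1100, 6.5405), W = (-5.1100, -6.5405). Equal radii place N and M the same way about C: N = C + 8.3·n = (22.840, -7.3119), M = C − 8.3·n = (12.620, -20.393). Then |JN| = |N − J| = 23.982.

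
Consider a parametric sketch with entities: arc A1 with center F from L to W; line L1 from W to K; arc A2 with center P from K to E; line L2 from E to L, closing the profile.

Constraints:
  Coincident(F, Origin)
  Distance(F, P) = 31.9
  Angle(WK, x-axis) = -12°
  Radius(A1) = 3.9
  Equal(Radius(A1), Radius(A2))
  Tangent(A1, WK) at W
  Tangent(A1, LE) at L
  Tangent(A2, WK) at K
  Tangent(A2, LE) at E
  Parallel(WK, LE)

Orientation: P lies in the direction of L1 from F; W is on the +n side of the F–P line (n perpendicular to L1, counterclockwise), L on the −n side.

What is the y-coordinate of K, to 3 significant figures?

-2.82

The slot axis is L1's direction at -12.0°, so u = (cos -12.0°, sin -12.0°) = (0.978, -0.208) and n = (−sin -12.0°, cos -12.0°) = (0.208, 0.978). F is at the origin and P lies 31.9 along u from F, so P = 31.9·u = (31.2, -6.63). Tangency of A1 to both parallel lines with radius 3.9 puts W and L at F ± 3.9·n: W = (0.811, 3.81), L = (-0.811, -3.81). Equal radii place K and E the same way about P: K = P + 3.9·n = (32.0, -2.82), E = P − 3.9·n = (30.4, -10.4). So K.y = -2.82.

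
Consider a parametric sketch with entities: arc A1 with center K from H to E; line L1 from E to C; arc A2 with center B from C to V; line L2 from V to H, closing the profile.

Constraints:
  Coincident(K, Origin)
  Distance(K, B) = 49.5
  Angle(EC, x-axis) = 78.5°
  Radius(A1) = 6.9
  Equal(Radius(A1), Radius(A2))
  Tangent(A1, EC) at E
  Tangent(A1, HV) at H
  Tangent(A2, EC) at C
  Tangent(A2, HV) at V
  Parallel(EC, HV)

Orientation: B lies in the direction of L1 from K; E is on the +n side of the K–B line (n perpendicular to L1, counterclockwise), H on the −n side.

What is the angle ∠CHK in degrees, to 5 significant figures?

74.422°

The slot axis is L1's direction at 78.5°, so u = (cos 78.5°, sin 78.5°) = (0.19937, 0.97992) and n = (−sin 78.5°, cos 78.5°) = (-0.97992, 0.19937). K is at the origin and B lies 49.5 along u from K, so B = 49.5·u = (9.8687, 48.506). Tangency of A1 to both parallel lines with radius 6.9 puts E and H at K ± 6.9·n: E = (-6.7615, 1.3756), H = (6.7615, -1.3756). Equal radii place C and V the same way about B: C = B + 6.9·n = (3.1072, 49.882), V = B − 6.9·n = (16.630, 47.131). Then cos ∠CHK = HC·HK / (|HC||HK|), giving 74.422°.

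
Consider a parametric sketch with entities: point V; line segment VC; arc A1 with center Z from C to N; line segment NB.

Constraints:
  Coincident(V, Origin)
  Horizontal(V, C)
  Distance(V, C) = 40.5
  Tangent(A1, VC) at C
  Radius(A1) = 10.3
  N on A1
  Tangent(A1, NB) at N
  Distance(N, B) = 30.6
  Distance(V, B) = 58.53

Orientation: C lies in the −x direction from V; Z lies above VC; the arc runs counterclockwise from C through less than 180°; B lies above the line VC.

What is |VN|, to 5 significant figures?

33.533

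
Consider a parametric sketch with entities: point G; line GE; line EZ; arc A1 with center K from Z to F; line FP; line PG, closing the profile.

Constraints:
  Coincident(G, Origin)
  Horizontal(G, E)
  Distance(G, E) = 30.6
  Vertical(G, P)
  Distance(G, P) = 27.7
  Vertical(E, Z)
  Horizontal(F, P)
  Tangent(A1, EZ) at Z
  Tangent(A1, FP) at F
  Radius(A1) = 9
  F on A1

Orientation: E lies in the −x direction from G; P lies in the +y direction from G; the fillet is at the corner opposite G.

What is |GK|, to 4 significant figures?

28.57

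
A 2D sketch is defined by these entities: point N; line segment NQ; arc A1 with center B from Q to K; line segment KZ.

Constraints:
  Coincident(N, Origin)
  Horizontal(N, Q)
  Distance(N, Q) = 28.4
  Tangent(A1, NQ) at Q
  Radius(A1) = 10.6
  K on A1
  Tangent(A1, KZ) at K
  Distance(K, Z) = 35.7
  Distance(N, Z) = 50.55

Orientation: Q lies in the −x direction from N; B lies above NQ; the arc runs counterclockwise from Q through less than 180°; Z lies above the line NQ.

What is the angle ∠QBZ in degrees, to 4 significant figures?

165.9°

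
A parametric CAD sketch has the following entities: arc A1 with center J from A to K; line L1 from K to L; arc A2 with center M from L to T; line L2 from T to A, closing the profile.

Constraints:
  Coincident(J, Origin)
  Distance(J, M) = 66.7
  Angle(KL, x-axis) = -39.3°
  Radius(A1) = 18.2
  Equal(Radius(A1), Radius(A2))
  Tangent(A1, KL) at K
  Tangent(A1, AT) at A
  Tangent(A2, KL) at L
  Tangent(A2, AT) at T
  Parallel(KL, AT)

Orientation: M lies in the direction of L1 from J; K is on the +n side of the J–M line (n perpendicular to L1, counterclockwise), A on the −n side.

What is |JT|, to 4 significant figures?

69.14

The slot axis is L1's direction at -39.3°, so u = (cos -39.3°, sin -39.3°) = (0.7738, -0.6334) and n = (−sin -39.3°, cos -39.3°) = (0.6334, 0.7738). J is at the origin and M lies 66.7 along u from J, so M = 66.7·u = (51.62, -42.25). Tangency of A1 to both parallel lines with radius 18.2 puts K and A at J ± 18.2·n: K = (11.53, 14.08), A = (-11.53, -14.08). Equal radii place L and T the same way about M: L = M + 18.2·n = (63.14, -28.16), T = M − 18.2·n = (40.09, -56.33). Then |JT| = |T − J| = 69.14.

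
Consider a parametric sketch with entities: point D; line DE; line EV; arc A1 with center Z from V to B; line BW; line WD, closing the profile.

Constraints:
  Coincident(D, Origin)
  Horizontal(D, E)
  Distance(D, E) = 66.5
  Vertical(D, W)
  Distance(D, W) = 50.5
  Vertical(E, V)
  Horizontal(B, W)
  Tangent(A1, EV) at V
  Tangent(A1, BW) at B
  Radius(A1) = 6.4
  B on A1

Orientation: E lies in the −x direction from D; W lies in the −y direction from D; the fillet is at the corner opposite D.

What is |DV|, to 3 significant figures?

79.8

D is at the origin; D and E share the same y with |DE| = 66.5 and E on the −x side, so E = (-66.5, 0.00). D and W share the same x with |DW| = 50.5 and W on the −y side, so W = (0.00, -50.5). The virtual corner opposite D is at (-66.5, -50.5). The tangent condition forces ZV to be normal to EV and tangency of A1 to BW means the radius ZB is perpendicular to BW, with radius 6.4, so the center Z sits 6.4 in from both sides at Z = (-60.1, -44.1). That places the tangent points at V = (-66.5, -44.1) on EV and B = (-60.1, -50.5) on BW. Then |DV| = |V − D| = 79.8.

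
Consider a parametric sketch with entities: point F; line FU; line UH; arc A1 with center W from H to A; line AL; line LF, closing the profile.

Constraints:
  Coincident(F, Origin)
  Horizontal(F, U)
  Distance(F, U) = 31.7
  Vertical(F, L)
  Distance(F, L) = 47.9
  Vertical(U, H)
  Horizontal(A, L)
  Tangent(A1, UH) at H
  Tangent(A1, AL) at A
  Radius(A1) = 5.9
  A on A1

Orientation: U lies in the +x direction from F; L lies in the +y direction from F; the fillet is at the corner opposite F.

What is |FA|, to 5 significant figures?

54.406

The virtual corner opposite F is at (31.700, 47.900). Tangency of A1 to UH means the radius WH is perpendicular to UH and the tangent condition forces WA to be normal to AL, with radius 5.9, so the center W sits 5.9 in from both sides at W = (25.800, 42.000). That places the tangent points at H = (31.700, 42.000) on UH and A = (25.800, 47.900) on AL. Then |FA| = |A − F| = 54.406.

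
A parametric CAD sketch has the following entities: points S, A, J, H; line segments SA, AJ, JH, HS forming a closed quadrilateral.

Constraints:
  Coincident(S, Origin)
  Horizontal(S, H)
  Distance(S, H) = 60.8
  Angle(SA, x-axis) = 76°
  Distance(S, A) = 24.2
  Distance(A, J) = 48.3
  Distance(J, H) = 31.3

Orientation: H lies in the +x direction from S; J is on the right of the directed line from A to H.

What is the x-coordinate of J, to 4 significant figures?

33.83

S is at the origin; S and H share the same y with |SH| = 60.8 and H in +x, so H = (60.8, 0). SA runs at 76.0° with |SA| = 24.2, so A = (5.855, 23.48). J is determined by |AJ| = 48.3 and |JH| = 31.3 together: it lies at the intersection of circle(A, 48.3) and circle(H, 31.3). With |AH| = 59.75, the foot of the radical line on AH is 41.20 from A and the perpendicular offset is √(48.3² − 41.20²) = 25.21. Taking the right-of-AH solution: J = (33.83, -15.89).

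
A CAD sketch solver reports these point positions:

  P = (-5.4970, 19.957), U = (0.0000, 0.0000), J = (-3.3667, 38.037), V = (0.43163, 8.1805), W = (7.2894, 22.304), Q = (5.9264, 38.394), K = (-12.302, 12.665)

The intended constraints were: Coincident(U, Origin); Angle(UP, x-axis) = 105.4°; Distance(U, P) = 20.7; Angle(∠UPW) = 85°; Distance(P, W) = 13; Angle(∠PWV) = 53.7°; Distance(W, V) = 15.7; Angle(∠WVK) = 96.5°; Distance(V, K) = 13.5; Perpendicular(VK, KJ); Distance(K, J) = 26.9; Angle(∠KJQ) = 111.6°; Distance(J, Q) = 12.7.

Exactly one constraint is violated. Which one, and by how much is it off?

Distance(J, Q) = 12.7 — off by 3.40.

U = (0.00, 0.00) ✓; UP at 105.4° ✓; |UP| = 20.70 ✓; ∠UPW = 85.00° ✓; |PW| = 13.00 ✓; ∠PWV = 53.70° ✓; |WV| = 15.70 ✓; ∠WVK = 96.50° ✓; |VK| = 13.50 ✓; ∠(VK, KJ) = 90.00° ✓; |KJ| = 26.90 ✓; ∠KJQ = 111.6° ✓; |JQ| = 9.300 ✗.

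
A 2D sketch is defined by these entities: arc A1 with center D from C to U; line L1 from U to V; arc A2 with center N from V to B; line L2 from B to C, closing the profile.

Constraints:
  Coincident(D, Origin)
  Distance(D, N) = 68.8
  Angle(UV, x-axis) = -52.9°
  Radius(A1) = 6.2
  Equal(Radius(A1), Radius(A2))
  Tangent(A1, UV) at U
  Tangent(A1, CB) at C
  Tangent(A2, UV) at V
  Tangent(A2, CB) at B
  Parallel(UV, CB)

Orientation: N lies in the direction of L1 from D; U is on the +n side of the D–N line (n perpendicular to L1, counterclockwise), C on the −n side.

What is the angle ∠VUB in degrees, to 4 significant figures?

10.22°

Tangency of A1 to both parallel lines with radius 6.2 puts U and C at D ± 6.2·n: U = (4.945, 3.740), C = (-4.945, -3.740). Equal radii place V and B the same way about N: V = N + 6.2·n = (46.45, -51.13), B = N − 6.2·n = (36.56, -58.61). Then cos ∠VUB = UV·UB / (|UV||UB|), giving 10.22°.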